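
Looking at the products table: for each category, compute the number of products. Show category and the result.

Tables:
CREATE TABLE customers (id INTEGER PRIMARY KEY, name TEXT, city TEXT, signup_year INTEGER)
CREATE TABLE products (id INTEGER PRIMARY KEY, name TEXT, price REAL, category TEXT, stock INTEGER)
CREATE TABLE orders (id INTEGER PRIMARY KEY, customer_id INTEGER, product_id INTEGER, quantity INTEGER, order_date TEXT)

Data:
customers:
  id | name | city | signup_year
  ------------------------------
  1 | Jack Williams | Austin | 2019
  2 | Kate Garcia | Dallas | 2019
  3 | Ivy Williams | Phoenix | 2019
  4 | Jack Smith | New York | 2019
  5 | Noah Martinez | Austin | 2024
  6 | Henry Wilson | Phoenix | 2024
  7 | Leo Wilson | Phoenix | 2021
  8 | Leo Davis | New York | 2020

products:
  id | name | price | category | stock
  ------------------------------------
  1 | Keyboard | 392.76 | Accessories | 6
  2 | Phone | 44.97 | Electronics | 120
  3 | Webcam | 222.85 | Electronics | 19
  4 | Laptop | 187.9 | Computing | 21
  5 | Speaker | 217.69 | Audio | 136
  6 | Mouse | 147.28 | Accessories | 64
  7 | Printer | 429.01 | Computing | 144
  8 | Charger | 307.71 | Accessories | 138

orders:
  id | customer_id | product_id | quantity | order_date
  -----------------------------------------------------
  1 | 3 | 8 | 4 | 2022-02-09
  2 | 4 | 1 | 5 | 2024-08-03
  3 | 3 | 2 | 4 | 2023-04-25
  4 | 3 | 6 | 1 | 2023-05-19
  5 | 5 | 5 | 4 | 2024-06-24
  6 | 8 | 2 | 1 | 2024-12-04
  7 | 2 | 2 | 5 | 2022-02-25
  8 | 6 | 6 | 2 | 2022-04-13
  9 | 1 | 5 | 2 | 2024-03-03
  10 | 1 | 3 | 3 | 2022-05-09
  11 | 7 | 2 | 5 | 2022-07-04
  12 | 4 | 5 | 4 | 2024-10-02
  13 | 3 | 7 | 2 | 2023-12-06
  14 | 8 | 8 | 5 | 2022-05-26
SELECT category, COUNT(*) AS n FROM products GROUP BY category

Execution result:
category | n
Accessories | 3
Audio | 1
Computing | 2
Electronics | 2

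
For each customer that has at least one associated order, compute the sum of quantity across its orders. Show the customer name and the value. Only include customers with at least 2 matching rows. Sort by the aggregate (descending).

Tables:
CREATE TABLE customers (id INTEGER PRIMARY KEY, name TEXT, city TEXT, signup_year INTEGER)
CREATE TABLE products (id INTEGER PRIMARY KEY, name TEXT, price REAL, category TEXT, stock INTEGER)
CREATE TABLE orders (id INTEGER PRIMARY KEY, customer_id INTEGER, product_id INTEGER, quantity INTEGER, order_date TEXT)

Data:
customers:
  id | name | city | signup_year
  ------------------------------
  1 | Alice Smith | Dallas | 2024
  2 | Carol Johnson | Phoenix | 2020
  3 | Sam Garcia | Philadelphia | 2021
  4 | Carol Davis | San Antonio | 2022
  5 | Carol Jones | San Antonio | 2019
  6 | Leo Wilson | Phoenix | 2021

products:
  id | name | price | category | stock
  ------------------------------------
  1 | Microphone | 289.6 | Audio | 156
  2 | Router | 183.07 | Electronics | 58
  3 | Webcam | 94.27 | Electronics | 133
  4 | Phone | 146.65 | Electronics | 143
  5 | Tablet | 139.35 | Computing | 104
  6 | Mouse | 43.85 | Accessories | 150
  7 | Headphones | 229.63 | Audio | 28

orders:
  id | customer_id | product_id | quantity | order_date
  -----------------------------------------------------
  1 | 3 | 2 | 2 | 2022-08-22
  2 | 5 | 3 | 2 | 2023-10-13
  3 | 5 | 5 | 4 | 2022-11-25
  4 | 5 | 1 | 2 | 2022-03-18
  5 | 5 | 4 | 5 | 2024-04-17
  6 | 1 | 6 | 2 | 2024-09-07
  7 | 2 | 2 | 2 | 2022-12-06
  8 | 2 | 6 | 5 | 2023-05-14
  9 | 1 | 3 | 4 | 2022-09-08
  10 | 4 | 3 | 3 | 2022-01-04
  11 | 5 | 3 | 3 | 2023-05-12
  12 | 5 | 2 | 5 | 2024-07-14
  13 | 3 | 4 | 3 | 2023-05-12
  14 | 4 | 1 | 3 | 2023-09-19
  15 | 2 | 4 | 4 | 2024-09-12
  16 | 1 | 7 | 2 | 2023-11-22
SELECT p.name, SUM(c.quantity) AS sum_quantity FROM orders c JOIN customers p ON c.customer_id = p.id GROUP BY p.id, p.name HAVING COUNT(*) >= 2 ORDER BY sum_quantity DESC

Execution result:
name | sum_quantity
Carol Jones | 21
Carol Johnson | 11
Alice Smith | 8
Carol Davis | 6
Sam Garcia | 5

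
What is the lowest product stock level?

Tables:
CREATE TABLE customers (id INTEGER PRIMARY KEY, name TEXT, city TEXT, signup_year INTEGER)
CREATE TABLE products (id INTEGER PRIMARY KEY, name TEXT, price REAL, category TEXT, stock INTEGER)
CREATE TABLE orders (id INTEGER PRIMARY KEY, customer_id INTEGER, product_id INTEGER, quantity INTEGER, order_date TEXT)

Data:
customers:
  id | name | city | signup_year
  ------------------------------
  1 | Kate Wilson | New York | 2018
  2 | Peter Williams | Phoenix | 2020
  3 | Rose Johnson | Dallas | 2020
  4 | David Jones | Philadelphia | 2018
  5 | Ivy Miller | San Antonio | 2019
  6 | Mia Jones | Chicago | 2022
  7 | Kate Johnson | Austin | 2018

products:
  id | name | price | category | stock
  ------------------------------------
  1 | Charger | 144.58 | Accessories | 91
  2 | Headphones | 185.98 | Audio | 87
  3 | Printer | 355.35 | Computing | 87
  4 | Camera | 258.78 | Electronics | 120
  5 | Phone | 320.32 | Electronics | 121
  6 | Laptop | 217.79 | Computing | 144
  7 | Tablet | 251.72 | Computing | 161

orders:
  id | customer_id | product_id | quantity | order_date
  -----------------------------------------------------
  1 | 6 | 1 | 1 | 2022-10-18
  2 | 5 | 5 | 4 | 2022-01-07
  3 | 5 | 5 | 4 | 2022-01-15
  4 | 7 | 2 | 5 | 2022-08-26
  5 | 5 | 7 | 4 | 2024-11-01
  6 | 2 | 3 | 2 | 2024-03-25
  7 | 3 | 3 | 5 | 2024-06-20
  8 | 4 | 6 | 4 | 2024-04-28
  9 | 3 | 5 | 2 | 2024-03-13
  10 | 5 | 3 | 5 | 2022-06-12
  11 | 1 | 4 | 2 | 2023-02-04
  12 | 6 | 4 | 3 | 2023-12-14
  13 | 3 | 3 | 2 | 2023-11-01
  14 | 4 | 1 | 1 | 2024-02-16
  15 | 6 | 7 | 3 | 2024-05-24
SELECT MIN(stock) FROM products

Execution result:
87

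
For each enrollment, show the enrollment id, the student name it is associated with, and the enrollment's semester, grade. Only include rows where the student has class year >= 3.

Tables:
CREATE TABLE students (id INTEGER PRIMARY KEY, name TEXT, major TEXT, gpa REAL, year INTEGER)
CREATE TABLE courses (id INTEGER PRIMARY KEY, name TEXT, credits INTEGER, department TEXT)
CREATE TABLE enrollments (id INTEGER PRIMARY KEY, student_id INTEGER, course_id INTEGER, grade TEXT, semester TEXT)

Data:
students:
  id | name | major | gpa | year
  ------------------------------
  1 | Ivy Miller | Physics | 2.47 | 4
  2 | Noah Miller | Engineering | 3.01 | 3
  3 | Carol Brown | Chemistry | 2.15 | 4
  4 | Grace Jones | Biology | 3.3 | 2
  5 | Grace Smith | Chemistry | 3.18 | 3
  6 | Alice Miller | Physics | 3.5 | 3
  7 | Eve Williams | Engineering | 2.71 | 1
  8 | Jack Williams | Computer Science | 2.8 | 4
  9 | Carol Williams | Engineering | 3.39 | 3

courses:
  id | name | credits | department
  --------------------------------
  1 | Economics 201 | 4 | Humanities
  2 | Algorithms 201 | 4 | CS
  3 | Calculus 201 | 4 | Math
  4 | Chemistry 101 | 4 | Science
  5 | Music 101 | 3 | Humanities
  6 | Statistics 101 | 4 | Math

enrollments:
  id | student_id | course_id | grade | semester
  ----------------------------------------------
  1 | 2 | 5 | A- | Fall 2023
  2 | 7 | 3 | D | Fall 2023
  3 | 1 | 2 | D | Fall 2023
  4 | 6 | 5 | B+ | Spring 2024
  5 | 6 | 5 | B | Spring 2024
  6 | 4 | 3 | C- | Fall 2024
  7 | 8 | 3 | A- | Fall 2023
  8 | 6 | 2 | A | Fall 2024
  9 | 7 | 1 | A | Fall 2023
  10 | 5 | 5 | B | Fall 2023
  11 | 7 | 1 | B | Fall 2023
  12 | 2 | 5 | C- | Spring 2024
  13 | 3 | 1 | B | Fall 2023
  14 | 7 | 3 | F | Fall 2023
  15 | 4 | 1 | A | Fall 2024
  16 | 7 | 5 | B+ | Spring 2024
SELECT c.id, p.name AS student, c.semester, c.grade FROM enrollments c JOIN students p ON c.student_id = p.id WHERE p.year >= 3

Execution result:
id | student | semester | grade
1 | Noah Miller | Fall 2023 | A-
3 | Ivy Miller | Fall 2023 | D
4 | Alice Miller | Spring 2024 | B+
5 | Alice Miller | Spring 2024 | B
7 | Jack Williams | Fall 2023 | A-
8 | Alice Miller | Fall 2024 | A
10 | Grace Smith | Fall 2023 | B
12 | Noah Miller | Spring 2024 | C-
13 | Carol Brown | Fall 2023 | B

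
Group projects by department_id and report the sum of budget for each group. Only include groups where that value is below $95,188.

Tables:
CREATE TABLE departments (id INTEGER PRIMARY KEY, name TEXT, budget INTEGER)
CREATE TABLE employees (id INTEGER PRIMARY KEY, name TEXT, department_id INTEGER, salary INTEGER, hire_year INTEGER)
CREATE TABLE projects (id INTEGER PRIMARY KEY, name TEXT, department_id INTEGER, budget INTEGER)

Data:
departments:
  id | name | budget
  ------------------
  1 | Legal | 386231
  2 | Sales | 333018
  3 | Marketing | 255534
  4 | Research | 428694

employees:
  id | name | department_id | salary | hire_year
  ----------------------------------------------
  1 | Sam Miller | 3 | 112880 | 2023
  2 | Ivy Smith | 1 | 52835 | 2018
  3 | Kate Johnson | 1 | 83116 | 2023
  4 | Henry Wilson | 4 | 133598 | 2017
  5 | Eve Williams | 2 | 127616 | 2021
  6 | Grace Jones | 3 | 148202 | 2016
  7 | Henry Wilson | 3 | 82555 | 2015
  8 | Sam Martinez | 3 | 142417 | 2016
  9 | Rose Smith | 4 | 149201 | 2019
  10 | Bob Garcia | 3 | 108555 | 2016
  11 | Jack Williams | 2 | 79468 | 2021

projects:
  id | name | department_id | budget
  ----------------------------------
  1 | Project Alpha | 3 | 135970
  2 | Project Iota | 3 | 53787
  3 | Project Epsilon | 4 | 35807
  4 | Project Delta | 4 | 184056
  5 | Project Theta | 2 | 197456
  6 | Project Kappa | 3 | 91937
SELECT department_id, SUM(budget) AS sum_budget FROM projects GROUP BY department_id HAVING SUM(budget) < 95188

Execution result:
(no rows)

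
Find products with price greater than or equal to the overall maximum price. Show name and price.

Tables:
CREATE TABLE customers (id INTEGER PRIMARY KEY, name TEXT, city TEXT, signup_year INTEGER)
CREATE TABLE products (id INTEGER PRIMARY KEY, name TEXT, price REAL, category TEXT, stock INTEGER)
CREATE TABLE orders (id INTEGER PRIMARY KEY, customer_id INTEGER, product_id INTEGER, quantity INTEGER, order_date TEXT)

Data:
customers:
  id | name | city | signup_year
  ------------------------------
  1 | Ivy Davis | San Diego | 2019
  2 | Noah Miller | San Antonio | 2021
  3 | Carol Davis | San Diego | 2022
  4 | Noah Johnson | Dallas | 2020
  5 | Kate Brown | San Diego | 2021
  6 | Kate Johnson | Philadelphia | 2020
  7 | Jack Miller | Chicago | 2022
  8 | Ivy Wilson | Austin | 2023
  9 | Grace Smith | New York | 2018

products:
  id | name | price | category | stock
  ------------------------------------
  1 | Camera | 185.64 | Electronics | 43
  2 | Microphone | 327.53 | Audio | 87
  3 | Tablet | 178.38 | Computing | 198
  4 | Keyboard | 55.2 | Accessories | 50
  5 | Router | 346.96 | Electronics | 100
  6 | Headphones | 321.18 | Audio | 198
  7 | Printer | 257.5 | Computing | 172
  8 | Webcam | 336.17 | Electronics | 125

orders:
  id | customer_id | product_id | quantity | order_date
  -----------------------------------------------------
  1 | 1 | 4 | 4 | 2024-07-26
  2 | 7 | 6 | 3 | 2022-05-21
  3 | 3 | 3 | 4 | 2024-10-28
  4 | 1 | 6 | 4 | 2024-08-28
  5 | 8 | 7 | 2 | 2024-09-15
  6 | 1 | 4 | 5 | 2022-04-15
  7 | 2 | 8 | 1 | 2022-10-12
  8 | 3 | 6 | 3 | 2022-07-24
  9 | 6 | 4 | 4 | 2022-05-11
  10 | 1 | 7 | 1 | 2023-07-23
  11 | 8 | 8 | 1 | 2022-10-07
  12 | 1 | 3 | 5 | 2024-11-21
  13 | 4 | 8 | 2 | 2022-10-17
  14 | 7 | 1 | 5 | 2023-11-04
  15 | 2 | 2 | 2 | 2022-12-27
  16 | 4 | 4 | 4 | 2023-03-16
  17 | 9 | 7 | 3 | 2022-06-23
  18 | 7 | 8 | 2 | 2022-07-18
SELECT name, price FROM products WHERE price >= (SELECT MAX(price) FROM products)

Execution result:
name | price
Router | 346.96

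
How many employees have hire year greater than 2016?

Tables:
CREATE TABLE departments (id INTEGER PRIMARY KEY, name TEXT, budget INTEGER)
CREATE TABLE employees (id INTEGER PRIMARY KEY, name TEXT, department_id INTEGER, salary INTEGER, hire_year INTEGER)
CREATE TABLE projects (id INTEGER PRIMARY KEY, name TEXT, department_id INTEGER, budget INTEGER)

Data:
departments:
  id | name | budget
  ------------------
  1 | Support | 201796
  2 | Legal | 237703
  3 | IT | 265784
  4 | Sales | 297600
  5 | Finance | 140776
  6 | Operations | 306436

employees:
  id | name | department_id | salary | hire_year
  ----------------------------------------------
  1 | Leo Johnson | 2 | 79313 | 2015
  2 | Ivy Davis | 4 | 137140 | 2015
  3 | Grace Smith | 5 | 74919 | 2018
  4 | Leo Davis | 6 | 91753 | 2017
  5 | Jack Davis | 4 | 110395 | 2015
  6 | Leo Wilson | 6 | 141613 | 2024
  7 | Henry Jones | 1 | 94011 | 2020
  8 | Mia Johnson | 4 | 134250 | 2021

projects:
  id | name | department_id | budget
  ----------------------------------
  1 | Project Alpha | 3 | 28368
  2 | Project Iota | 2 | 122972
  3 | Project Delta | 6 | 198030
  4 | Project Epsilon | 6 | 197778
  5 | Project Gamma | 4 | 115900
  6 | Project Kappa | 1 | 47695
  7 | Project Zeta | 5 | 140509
SELECT COUNT(*) FROM employees WHERE hire_year > 2016

Execution result:
5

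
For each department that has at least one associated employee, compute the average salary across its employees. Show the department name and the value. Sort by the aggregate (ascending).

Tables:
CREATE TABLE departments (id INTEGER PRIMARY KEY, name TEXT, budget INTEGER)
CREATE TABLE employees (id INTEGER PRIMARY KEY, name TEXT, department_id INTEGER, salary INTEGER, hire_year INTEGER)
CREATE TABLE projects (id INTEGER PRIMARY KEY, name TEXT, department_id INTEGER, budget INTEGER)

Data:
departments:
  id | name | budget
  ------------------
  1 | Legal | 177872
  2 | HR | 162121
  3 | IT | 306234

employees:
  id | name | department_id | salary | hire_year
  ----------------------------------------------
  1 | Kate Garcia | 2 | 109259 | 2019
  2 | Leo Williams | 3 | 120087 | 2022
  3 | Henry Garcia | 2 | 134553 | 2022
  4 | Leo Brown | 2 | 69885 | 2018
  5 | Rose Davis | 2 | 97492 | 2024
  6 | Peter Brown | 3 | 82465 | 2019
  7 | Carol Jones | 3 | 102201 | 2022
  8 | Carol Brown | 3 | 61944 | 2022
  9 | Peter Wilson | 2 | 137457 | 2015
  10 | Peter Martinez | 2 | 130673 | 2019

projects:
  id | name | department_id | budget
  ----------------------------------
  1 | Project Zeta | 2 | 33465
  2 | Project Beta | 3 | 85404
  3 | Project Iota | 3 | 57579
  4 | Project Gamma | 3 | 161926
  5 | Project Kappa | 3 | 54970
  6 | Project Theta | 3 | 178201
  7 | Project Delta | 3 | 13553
SELECT p.name, AVG(c.salary) AS avg_salary FROM employees c JOIN departments p ON c.department_id = p.id GROUP BY p.id, p.name ORDER BY avg_salary ASC

Execution result:
name | avg_salary
IT | 91674.25
HR | 113219.83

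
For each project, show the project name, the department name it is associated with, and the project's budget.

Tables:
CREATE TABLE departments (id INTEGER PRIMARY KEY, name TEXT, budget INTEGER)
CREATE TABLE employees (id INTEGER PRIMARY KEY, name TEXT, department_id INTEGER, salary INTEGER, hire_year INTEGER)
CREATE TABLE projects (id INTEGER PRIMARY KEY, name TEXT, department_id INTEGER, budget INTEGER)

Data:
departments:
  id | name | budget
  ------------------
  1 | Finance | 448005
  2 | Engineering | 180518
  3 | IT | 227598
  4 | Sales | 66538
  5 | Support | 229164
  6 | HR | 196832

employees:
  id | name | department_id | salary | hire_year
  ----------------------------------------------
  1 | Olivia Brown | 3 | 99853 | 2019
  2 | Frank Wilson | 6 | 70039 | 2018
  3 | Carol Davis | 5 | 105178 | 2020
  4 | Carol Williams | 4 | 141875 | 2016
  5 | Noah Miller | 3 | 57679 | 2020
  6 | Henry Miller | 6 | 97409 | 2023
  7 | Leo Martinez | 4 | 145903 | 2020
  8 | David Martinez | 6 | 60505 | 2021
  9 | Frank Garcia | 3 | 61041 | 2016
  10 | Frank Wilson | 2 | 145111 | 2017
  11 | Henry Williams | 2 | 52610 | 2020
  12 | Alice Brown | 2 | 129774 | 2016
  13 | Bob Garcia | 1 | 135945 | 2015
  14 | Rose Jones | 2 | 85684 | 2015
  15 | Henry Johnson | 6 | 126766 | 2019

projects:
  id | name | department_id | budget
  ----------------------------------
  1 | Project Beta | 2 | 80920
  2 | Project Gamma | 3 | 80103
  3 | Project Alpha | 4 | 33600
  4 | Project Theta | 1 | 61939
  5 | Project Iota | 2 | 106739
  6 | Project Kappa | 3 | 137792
SELECT c.name, p.name AS department, c.budget FROM projects c JOIN departments p ON c.department_id = p.id

Execution result:
name | department | budget
Project Beta | Engineering | 80920
Project Gamma | IT | 80103
Project Alpha | Sales | 33600
Project Theta | Finance | 61939
Project Iota | Engineering | 106739
Project Kappa | IT | 137792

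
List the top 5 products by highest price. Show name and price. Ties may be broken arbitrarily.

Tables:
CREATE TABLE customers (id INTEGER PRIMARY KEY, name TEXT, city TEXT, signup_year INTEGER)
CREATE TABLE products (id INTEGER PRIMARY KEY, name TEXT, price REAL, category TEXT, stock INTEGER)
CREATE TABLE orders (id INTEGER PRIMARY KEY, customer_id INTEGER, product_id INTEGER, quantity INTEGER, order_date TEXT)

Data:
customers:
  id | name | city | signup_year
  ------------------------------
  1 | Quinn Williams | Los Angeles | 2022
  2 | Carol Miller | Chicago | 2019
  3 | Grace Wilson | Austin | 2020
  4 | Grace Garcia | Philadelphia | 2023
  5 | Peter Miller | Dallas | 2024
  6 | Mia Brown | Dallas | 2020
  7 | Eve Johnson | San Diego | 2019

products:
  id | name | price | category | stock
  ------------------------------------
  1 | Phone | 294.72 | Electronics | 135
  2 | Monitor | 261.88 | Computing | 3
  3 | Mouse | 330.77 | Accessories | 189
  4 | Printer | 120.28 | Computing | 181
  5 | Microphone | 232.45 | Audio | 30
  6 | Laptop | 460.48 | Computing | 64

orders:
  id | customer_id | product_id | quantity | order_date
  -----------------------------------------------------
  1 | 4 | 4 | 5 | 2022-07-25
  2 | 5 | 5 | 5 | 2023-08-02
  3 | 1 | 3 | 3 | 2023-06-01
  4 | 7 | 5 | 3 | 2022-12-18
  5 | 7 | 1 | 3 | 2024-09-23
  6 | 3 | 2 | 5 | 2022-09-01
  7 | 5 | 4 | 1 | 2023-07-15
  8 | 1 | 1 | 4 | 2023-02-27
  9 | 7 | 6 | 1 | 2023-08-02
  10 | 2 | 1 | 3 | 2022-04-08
SELECT name, price FROM products ORDER BY price DESC LIMIT 5

Execution result:
name | price
Laptop | 460.48
Mouse | 330.77
Phone | 294.72
Monitor | 261.88
Microphone | 232.45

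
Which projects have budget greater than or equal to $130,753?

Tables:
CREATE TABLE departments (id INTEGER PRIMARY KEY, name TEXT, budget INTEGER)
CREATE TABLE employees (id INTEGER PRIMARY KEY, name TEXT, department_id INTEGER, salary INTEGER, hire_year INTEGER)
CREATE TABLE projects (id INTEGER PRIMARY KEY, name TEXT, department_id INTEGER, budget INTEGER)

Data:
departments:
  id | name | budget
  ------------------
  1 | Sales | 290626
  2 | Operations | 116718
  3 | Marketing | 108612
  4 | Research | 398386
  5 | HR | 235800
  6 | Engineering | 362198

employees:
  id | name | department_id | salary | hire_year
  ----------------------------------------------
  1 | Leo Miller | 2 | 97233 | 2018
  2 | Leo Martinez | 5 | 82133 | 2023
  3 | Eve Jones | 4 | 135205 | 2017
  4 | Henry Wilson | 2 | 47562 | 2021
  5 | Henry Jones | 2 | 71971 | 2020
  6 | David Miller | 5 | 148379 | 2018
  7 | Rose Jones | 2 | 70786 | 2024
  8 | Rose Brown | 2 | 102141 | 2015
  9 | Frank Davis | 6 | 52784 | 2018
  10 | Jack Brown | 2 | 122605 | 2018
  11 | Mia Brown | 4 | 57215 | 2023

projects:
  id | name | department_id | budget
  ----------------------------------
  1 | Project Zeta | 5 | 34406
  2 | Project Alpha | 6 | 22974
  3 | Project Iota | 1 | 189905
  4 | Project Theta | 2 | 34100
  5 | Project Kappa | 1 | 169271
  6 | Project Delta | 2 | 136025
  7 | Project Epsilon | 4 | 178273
SELECT name, budget FROM projects WHERE budget >= 130753

Execution result:
name | budget
Project Iota | 189905
Project Kappa | 169271
Project Delta | 136025
Project Epsilon | 178273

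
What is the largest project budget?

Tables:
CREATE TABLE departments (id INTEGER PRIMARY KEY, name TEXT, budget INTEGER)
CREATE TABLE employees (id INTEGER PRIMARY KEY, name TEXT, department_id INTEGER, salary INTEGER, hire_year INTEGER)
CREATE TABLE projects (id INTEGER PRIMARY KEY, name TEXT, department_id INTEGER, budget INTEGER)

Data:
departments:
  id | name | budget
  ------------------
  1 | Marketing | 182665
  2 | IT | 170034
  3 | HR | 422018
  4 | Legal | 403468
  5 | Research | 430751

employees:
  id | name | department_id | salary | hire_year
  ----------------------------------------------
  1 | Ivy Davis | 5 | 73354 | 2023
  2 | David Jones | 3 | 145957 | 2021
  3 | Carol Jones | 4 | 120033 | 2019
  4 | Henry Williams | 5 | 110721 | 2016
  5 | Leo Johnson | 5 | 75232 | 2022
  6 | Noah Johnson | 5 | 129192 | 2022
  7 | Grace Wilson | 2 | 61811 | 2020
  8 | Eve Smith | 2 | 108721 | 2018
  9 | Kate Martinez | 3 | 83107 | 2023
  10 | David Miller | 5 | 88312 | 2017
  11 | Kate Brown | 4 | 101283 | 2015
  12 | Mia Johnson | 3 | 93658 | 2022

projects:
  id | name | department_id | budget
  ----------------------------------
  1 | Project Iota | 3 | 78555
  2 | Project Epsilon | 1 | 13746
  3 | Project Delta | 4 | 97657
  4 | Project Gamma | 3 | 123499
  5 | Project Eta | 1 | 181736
SELECT MAX(budget) FROM projects

Execution result:
181736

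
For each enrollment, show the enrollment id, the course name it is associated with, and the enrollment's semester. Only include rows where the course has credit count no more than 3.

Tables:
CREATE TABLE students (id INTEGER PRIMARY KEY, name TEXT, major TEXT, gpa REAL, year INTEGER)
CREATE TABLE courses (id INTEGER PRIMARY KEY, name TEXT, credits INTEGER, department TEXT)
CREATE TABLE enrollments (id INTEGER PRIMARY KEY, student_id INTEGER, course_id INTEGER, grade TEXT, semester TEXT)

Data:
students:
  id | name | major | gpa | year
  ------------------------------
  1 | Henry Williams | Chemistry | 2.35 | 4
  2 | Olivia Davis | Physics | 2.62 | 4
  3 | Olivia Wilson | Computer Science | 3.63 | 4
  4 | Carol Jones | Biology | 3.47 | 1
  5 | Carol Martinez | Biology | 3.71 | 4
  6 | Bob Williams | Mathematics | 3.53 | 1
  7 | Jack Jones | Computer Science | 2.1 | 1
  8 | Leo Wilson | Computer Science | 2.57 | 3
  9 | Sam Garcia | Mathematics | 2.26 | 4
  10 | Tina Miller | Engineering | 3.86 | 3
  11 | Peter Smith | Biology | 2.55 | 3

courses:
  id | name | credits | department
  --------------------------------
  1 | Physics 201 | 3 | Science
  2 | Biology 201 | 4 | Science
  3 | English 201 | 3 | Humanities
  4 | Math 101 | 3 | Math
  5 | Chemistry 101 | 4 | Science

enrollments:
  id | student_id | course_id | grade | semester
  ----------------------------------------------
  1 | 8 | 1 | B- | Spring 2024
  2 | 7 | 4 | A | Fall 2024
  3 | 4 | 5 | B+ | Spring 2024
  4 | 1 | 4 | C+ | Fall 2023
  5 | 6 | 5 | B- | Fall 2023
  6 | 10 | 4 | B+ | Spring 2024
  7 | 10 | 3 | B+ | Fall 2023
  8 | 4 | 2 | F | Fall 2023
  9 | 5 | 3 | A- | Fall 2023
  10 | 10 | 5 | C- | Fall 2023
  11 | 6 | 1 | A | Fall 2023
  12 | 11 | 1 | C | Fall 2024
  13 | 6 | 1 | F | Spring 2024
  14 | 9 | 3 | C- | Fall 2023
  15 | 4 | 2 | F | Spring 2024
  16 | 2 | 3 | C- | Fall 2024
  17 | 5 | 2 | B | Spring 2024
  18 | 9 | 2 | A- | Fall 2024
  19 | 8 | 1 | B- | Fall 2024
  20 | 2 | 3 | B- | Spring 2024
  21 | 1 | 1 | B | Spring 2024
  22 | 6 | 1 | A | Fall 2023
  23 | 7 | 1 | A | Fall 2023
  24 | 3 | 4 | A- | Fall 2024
SELECT c.id, p.name AS course, c.semester FROM enrollments c JOIN courses p ON c.course_id = p.id WHERE p.credits <= 3

Execution result:
id | course | semester
1 | Physics 201 | Spring 2024
2 | Math 101 | Fall 2024
4 | Math 101 | Fall 2023
6 | Math 101 | Spring 2024
7 | English 201 | Fall 2023
9 | English 201 | Fall 2023
11 | Physics 201 | Fall 2023
12 | Physics 201 | Fall 2024
13 | Physics 201 | Spring 2024
14 | English 201 | Fall 2023
16 | English 201 | Fall 2024
19 | Physics 201 | Fall 2024
20 | English 201 | Spring 2024
21 | Physics 201 | Spring 2024
22 | Physics 201 | Fall 2023
23 | Physics 201 | Fall 2023
24 | Math 101 | Fall 2024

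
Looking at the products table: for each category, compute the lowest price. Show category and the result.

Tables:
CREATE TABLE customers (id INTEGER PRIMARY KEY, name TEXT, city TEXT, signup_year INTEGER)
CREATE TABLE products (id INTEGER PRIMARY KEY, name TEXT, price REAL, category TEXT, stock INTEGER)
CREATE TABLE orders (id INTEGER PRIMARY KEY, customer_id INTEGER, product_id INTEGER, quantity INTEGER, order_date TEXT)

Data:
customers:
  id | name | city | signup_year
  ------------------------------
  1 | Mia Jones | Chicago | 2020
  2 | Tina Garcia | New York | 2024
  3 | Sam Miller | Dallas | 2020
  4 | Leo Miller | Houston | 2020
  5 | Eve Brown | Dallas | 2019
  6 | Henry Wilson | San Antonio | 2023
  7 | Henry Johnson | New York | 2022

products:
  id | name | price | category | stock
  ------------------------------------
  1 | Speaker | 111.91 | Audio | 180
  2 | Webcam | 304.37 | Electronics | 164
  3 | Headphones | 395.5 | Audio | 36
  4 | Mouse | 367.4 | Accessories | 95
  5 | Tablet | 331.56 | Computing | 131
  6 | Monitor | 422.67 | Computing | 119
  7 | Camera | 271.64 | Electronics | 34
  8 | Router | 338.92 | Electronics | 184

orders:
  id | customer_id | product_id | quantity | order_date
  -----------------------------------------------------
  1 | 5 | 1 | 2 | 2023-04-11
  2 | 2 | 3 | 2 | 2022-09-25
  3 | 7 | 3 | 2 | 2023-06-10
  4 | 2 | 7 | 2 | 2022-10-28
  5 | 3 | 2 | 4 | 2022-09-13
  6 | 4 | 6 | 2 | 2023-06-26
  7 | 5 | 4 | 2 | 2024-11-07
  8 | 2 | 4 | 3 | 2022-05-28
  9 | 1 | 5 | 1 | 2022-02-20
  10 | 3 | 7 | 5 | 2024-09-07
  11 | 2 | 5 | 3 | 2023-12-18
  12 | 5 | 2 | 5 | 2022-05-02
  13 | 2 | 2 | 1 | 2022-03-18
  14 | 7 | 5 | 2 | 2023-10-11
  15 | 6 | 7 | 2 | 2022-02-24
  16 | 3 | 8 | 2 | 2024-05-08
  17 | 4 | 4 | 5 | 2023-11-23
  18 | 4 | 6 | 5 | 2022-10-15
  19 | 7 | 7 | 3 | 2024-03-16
SELECT category, MIN(price) AS min_price FROM products GROUP BY category

Execution result:
category | min_price
Accessories | 367.40
Audio | 111.91
Computing | 331.56
Electronics | 271.64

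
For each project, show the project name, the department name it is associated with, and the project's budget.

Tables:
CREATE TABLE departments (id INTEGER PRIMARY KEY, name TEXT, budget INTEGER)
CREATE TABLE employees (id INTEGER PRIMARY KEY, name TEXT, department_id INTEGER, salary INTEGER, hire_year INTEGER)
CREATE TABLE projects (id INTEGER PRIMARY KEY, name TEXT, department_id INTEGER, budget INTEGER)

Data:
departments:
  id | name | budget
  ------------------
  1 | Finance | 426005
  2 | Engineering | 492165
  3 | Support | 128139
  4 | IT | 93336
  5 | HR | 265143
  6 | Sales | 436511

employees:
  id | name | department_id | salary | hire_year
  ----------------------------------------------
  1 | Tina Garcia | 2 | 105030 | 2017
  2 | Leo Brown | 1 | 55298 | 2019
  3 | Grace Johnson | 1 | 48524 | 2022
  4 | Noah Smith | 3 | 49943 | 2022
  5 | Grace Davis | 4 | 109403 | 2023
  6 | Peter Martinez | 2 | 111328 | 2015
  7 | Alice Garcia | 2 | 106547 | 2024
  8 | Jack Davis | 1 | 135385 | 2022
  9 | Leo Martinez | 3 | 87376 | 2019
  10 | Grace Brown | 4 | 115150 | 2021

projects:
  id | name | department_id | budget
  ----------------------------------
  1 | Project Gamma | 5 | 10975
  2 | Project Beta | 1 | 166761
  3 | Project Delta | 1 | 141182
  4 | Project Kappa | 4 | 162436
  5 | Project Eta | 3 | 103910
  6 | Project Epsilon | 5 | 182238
SELECT c.name, p.name AS department, c.budget FROM projects c JOIN departments p ON c.department_id = p.id

Execution result:
name | department | budget
Project Gamma | HR | 10975
Project Beta | Finance | 166761
Project Delta | Finance | 141182
Project Kappa | IT | 162436
Project Eta | Support | 103910
Project Epsilon | HR | 182238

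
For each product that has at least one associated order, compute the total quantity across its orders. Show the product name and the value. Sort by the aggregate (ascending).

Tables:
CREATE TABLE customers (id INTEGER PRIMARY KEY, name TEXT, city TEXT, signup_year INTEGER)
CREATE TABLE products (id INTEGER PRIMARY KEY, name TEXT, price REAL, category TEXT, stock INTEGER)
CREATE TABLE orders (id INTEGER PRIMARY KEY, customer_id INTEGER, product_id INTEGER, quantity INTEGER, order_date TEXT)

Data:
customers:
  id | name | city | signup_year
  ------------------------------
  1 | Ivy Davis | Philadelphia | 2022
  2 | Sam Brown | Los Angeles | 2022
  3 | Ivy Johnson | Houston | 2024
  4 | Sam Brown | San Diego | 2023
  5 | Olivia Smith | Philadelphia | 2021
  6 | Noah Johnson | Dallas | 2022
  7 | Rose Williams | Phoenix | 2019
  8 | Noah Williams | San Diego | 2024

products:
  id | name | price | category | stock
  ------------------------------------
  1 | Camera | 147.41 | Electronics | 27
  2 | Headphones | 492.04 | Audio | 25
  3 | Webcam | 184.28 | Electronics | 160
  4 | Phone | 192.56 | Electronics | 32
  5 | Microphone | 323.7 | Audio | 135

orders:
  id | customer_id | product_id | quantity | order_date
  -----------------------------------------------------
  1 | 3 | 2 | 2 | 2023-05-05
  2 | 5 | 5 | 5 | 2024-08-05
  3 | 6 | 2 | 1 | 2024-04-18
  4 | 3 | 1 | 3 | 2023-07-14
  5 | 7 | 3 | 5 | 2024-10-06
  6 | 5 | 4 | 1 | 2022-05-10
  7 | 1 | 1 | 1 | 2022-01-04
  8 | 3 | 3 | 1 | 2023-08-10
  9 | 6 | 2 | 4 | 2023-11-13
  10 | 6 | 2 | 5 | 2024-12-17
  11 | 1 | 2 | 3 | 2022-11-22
SELECT p.name, SUM(c.quantity) AS sum_quantity FROM orders c JOIN products p ON c.product_id = p.id GROUP BY p.id, p.name ORDER BY sum_quantity ASC

Execution result:
name | sum_quantity
Phone | 1
Camera | 4
Microphone | 5
Webcam | 6
Headphones | 15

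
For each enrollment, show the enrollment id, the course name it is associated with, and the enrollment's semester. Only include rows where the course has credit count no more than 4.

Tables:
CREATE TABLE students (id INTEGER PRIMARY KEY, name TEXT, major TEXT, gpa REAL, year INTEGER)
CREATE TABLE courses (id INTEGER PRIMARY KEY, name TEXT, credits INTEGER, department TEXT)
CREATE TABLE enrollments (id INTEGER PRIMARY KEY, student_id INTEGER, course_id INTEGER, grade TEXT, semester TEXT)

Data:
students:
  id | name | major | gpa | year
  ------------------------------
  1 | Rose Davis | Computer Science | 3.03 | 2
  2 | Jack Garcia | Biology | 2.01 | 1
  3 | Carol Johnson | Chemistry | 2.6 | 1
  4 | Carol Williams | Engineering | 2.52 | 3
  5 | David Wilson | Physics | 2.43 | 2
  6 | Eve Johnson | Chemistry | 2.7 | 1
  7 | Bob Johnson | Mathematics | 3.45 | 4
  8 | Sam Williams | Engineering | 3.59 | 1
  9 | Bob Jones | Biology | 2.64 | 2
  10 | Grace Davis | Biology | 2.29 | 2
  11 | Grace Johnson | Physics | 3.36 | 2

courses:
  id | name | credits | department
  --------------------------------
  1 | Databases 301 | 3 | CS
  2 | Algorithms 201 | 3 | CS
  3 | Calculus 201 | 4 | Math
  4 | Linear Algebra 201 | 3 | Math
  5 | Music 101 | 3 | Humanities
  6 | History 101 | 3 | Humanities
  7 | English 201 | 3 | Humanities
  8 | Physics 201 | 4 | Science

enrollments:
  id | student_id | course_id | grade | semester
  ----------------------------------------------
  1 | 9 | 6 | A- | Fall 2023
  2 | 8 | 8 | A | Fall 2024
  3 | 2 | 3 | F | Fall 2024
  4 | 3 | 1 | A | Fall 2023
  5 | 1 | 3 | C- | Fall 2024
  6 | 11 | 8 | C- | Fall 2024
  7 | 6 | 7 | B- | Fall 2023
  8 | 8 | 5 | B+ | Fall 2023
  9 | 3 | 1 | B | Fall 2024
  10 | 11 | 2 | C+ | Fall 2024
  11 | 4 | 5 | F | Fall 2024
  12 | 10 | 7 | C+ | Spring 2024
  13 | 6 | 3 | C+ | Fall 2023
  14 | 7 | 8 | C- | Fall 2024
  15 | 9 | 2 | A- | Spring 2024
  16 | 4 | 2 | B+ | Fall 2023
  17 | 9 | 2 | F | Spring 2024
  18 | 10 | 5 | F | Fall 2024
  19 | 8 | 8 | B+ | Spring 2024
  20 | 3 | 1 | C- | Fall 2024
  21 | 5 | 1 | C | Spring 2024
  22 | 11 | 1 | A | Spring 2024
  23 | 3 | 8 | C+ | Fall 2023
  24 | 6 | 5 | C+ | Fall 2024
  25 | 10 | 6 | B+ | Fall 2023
SELECT c.id, p.name AS course, c.semester FROM enrollments c JOIN courses p ON c.course_id = p.id WHERE p.credits <= 4

Execution result:
id | course | semester
1 | History 101 | Fall 2023
2 | Physics 201 | Fall 2024
3 | Calculus 201 | Fall 2024
4 | Databases 301 | Fall 2023
5 | Calculus 201 | Fall 2024
6 | Physics 201 | Fall 2024
7 | English 201 | Fall 2023
8 | Music 101 | Fall 2023
9 | Databases 301 | Fall 2024
10 | Algorithms 201 | Fall 2024
11 | Music 101 | Fall 2024
12 | English 201 | Spring 2024
13 | Calculus 201 | Fall 2023
14 | Physics 201 | Fall 2024
15 | Algorithms 201 | Spring 2024
16 | Algorithms 201 | Fall 2023
17 | Algorithms 201 | Spring 2024
18 | Music 101 | Fall 2024
19 | Physics 201 | Spring 2024
20 | Databases 301 | Fall 2024
21 | Databases 301 | Spring 2024
22 | Databases 301 | Spring 2024
23 | Physics 201 | Fall 2023
24 | Music 101 | Fall 2024
25 | History 101 | Fall 2023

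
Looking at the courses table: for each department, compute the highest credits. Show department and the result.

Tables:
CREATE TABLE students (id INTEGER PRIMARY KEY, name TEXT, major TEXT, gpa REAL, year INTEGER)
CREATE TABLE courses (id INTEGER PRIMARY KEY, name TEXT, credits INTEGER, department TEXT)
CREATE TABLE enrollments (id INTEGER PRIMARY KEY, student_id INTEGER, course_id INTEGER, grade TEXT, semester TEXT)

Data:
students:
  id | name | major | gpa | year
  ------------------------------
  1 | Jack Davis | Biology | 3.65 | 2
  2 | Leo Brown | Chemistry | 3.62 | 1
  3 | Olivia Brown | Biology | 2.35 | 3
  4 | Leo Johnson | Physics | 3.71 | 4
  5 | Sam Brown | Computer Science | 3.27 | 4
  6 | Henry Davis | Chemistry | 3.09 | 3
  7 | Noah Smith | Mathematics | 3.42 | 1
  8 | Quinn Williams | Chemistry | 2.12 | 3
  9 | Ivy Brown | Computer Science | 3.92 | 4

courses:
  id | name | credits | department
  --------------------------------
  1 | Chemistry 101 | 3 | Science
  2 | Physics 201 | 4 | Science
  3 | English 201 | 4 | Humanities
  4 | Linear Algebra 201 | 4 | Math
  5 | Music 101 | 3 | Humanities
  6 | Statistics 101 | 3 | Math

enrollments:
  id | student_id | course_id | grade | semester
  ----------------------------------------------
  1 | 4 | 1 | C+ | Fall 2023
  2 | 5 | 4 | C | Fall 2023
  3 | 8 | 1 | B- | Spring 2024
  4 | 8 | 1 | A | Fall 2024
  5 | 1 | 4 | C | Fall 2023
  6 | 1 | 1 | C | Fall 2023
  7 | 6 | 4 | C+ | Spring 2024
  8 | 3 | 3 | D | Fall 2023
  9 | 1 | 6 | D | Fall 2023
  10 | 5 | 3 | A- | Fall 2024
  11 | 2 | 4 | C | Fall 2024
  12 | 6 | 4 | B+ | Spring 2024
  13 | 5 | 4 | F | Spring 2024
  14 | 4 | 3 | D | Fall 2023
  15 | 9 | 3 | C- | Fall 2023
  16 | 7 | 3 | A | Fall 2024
SELECT department, MAX(credits) AS max_credits FROM courses GROUP BY department

Execution result:
department | max_credits
Humanities | 4
Math | 4
Science | 4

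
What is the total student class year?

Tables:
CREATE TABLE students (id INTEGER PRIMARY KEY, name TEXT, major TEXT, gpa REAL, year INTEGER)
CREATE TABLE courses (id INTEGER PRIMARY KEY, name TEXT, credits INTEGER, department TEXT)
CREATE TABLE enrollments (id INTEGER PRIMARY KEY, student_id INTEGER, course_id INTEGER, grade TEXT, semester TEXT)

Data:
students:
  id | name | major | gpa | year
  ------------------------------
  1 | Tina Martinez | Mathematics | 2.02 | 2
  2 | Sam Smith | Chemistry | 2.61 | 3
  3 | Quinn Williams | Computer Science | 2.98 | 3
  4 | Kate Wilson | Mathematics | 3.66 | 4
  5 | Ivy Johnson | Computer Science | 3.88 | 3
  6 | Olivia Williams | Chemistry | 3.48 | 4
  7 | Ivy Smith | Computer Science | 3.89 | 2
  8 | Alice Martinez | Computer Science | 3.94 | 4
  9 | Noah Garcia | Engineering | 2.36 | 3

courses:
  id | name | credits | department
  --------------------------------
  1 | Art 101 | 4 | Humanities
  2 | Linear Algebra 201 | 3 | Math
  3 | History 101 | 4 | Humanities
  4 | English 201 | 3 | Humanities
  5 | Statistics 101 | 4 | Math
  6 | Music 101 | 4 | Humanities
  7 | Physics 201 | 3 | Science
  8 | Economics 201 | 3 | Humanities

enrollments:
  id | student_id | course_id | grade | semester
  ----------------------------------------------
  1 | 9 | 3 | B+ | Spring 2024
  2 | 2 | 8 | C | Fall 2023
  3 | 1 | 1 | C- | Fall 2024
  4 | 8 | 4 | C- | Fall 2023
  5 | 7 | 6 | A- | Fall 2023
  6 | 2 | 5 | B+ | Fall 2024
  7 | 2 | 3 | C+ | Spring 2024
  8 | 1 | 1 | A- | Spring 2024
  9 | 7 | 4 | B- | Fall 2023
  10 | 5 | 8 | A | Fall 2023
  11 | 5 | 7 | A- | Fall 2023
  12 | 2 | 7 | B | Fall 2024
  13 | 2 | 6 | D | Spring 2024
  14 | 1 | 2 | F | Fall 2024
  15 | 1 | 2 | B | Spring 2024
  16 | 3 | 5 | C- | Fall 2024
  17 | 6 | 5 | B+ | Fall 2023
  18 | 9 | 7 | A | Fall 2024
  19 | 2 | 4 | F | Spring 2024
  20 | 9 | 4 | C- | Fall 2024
SELECT SUM(year) FROM students

Execution result:
28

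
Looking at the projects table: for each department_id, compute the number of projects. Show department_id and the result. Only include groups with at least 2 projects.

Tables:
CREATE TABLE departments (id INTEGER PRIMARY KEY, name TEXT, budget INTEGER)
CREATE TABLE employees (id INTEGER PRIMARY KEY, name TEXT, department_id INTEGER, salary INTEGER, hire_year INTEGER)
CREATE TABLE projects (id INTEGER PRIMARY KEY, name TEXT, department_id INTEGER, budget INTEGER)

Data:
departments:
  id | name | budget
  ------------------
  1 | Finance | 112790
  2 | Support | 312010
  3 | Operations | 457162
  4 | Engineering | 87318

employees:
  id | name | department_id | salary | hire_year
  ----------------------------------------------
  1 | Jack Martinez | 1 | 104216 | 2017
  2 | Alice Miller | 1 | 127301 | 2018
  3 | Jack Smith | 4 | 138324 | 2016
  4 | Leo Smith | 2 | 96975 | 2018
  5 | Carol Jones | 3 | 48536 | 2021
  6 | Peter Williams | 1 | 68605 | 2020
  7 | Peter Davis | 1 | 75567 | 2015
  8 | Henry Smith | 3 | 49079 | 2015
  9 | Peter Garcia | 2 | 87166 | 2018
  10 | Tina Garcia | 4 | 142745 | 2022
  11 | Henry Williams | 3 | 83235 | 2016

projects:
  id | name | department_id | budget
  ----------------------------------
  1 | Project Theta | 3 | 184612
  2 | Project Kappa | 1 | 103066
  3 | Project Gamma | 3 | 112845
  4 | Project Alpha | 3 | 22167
SELECT department_id, COUNT(*) AS n FROM projects GROUP BY department_id HAVING COUNT(*) >= 2

Execution result:
department_id | n
3 | 3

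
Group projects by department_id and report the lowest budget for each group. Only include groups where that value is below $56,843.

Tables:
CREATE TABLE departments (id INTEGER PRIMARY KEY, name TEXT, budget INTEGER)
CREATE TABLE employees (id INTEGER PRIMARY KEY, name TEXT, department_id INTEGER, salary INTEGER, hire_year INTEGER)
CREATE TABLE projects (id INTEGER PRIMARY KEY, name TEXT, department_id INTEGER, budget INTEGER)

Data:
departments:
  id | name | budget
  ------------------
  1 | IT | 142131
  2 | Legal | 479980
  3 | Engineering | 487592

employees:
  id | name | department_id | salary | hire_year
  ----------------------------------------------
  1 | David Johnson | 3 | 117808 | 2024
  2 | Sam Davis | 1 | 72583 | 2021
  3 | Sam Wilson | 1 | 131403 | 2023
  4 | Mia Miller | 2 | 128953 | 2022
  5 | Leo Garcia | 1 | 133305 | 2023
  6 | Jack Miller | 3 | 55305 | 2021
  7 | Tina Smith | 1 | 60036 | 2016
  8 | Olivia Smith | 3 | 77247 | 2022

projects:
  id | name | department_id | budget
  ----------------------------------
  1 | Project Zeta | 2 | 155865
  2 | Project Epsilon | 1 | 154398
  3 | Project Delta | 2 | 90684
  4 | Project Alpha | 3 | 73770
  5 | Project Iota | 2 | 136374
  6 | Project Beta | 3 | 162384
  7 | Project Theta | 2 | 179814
SELECT department_id, MIN(budget) AS min_budget FROM projects GROUP BY department_id HAVING MIN(budget) < 56843

Execution result:
(no rows)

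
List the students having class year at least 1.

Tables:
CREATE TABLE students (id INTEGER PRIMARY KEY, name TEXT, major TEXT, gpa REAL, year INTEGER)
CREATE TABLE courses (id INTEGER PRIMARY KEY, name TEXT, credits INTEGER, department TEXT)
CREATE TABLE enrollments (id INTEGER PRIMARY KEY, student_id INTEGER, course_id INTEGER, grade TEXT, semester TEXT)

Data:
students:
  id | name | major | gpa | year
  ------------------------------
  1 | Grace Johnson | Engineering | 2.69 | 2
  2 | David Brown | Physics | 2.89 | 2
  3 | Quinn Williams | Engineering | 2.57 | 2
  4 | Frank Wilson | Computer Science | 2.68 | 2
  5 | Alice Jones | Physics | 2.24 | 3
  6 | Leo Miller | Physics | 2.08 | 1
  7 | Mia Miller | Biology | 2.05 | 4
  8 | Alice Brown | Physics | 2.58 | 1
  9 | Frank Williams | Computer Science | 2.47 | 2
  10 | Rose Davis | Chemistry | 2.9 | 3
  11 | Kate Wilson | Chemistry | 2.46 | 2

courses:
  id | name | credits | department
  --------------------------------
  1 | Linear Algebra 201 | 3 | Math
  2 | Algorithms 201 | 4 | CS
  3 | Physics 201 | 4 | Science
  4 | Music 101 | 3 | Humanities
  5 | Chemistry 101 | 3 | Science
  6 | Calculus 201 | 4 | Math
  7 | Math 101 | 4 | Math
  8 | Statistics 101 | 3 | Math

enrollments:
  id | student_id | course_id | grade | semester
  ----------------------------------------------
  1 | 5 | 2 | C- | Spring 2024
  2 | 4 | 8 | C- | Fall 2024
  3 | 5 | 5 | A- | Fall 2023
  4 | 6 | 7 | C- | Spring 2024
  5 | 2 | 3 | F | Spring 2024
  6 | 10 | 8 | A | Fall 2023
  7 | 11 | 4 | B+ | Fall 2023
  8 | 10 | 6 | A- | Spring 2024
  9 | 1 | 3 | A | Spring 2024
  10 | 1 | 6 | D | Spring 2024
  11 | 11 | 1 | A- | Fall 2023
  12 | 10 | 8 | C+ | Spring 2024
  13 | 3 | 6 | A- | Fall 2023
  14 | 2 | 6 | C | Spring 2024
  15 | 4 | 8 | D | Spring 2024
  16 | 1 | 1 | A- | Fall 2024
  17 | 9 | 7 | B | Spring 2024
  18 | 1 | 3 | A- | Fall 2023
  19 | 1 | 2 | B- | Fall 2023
SELECT name, year FROM students WHERE year >= 1

Execution result:
name | year
Grace Johnson | 2
David Brown | 2
Quinn Williams | 2
Frank Wilson | 2
Alice Jones | 3
Leo Miller | 1
Mia Miller | 4
Alice Brown | 1
Frank Williams | 2
Rose Davis | 3
Kate Wilson | 2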